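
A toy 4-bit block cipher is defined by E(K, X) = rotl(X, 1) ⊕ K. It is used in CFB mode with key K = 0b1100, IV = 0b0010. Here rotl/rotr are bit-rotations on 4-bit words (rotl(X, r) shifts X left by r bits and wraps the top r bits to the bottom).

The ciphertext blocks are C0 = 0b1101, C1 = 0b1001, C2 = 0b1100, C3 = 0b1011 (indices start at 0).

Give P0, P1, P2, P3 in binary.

CFB decryption: P_i = C_i ⊕ E(K, C_{i−1}), with C_{−1} = IV.
P0: E(K, 0b0010) = 0b1000; 0b1101 ⊕ 0b1000 = 0b0101.
P1: E(K, 0b1101) = 0b0111; 0b1001 ⊕ 0b0111 = 0b1110.
P2: E(K, 0b1001) = 0b1111; 0b1100 ⊕ 0b1111 = 0b0011.
P3: E(K, 0b1100) = 0b0101; 0b1011 ⊕ 0b0101 = 0b1110.

P0 = 0b0101, P1 = 0b1110, P2 = 0b0011, P3 = 0b1110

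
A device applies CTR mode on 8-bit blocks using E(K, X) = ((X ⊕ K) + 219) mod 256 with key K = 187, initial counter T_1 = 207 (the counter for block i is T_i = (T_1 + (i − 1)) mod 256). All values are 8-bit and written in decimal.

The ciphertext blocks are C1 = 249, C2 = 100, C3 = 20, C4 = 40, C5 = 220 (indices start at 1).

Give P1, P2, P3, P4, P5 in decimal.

P1 = 182, P2 = 34, P3 = 81, P4 = 108, P5 = 159

CTR decryption: S_i = E(K, T_i) where T_i is the counter for block i; P_i = C_i ⊕ S_i.
P1: T = 207, S = E(K, T) = 79; 249 ⊕ 79 = 182.
P2: T = 208, S = E(K, T) = 70; 100 ⊕ 70 = 34.
P3: T = 209, S = E(K, T) = 69; 20 ⊕ 69 = 81.
P4: T = 210, S = E(K, T) = 68; 40 ⊕ 68 = 108.
P5: T = 211, S = E(K, T) = 67; 220 ⊕ 67 = 159.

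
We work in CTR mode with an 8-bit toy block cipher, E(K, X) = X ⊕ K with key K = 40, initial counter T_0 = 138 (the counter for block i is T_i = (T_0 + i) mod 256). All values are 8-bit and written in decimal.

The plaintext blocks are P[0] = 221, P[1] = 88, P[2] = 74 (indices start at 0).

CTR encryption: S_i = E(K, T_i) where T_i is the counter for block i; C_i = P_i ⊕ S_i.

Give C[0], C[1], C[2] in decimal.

C[0]: T = 138, S = E(K, T) = 162; 221 ⊕ 162 = 127.
C[1]: T = 139, S = E(K, T) = 163; 88 ⊕ 163 = 251.
C[2]: T = 140, S = E(K, T) = 164; 74 ⊕ 164 = 238.

C[0] = 127, C[1] = 251, C[2] = 238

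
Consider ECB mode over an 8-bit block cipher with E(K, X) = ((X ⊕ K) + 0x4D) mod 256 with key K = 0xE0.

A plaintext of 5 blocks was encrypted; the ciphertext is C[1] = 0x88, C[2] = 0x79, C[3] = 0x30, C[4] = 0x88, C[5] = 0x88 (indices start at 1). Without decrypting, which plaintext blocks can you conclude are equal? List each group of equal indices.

ECB encrypts each block independently with the same key, so equal ciphertext blocks imply equal plaintext blocks.
C[1] = C[4] = C[5] = 0x88, so P[1] = P[4] = P[5].

P[1] = P[4] = P[5]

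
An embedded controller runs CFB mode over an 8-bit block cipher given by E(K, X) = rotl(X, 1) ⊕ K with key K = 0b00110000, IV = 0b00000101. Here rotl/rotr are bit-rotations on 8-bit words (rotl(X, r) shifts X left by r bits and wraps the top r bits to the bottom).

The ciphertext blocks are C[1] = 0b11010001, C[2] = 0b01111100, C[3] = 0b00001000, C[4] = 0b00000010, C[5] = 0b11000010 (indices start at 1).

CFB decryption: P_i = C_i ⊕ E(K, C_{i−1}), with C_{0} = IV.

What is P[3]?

P[3]: E(K, 0b01111100) = 0b11001000; 0b00001000 ⊕ 0b11001000 = 0b11000000.

P[3] = 0b11000000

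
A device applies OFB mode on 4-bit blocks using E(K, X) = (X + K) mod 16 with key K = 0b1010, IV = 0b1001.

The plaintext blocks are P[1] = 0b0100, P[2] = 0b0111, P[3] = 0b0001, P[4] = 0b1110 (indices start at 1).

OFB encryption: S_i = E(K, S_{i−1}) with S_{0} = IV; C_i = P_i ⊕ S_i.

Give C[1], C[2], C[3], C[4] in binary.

C[1] = 0b0111, C[2] = 0b1010, C[3] = 0b0110, C[4] = 0b1111

C[1]: S = E(K, 0b1001) = 0b0011; 0b0100 ⊕ 0b0011 = 0b0111.
C[2]: S = E(K, 0b0011) = 0b1101; 0b0111 ⊕ 0b1101 = 0b1010.
C[3]: S = E(K, 0b1101) = 0b0111; 0b0001 ⊕ 0b0111 = 0b0110.
C[4]: S = E(K, 0b0111) = 0b0001; 0b1110 ⊕ 0b0001 = 0b1111.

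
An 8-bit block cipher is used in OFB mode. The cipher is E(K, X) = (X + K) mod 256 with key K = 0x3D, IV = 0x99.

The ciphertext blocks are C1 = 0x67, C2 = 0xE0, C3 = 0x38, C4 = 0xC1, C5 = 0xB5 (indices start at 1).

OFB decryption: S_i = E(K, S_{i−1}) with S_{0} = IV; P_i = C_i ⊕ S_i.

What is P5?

P5 = 0x7F

P1: S = E(K, 0x99) = 0xD6; 0x67 ⊕ 0xD6 = 0xB1.
P2: S = E(K, 0xD6) = 0x13; 0xE0 ⊕ 0x13 = 0xF3.
P3: S = E(K, 0x13) = 0x50; 0x38 ⊕ 0x50 = 0x68.
P4: S = E(K, 0x50) = 0x8D; 0xC1 ⊕ 0x8D = 0x4C.
P5: S = E(K, 0x8D) = 0xCA; 0xB5 ⊕ 0xCA = 0x7F.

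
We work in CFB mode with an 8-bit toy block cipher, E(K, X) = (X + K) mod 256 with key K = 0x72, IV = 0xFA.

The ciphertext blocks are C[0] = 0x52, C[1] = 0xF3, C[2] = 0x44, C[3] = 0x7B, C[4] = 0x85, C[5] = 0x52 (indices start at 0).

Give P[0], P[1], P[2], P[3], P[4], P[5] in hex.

CFB decryption: P_i = C_i ⊕ E(K, C_{i−1}), with C_{−1} = IV.
P[0]: E(K, 0xFA) = 0x6C; 0x52 ⊕ 0x6C = 0x3E.
P[1]: E(K, 0x52) = 0xC4; 0xF3 ⊕ 0xC4 = 0x37.
P[2]: E(K, 0xF3) = 0x65; 0x44 ⊕ 0x65 = 0x21.
P[3]: E(K, 0x44) = 0xB6; 0x7B ⊕ 0xB6 = 0xCD.
P[4]: E(K, 0x7B) = 0xED; 0x85 ⊕ 0xED = 0x68.
P[5]: E(K, 0x85) = 0xF7; 0x52 ⊕ 0xF7 = 0xA5.

P[0] = 0x3E, P[1] = 0x37, P[2] = 0x21, P[3] = 0xCD, P[4] = 0x68, P[5] = 0xA5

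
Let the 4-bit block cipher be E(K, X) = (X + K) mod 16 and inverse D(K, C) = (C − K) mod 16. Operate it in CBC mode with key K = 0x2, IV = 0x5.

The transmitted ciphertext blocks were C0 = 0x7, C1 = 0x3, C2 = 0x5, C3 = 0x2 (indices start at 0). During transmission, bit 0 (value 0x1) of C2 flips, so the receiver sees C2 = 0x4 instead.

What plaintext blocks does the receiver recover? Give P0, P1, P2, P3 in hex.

P0 = 0x0, P1 = 0x6, P2 = 0x1, P3 = 0x4

CBC decryption: P_i = D(K, C_i) ⊕ C_{i−1}, with C_{−1} = IV.
Only C2 changed, to 0x4. In CBC, a change in C_i garbles P_i and flips the same bit in P_{i+1}. Decrypting the received ciphertext:
P0: D(K, 0x7) = 0x5; 0x5 ⊕ 0x5 = 0x0.
P1: D(K, 0x3) = 0x1; 0x1 ⊕ 0x7 = 0x6.
P2: D(K, 0x4) = 0x2; 0x2 ⊕ 0x3 = 0x1.
P3: D(K, 0x2) = 0x0; 0x0 ⊕ 0x4 = 0x4.
Blocks that differ from the original plaintext: P2, P3.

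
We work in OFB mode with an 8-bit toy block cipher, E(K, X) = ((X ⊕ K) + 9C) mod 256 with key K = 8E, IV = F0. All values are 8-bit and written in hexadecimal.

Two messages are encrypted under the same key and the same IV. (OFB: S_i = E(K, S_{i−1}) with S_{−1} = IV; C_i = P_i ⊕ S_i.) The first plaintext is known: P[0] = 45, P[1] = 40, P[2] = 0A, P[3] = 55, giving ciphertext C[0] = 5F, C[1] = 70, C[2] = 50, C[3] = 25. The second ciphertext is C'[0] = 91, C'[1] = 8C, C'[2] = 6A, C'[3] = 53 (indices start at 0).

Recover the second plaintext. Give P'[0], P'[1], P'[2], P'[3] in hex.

P'[0] = 8B, P'[1] = BC, P'[2] = 30, P'[3] = 23

In OFB with a reused IV, both messages share the same keystream S_i, so C_i ⊕ C'_i = P_i ⊕ P'_i and thus P'_i = P_i ⊕ C_i ⊕ C'_i.
P'[0]: 45 ⊕ 5F ⊕ 91 = 8B.
P'[1]: 40 ⊕ 70 ⊕ 8C = BC.
P'[2]: 0A ⊕ 50 ⊕ 6A = 30.
P'[3]: 55 ⊕ 25 ⊕ 53 = 23.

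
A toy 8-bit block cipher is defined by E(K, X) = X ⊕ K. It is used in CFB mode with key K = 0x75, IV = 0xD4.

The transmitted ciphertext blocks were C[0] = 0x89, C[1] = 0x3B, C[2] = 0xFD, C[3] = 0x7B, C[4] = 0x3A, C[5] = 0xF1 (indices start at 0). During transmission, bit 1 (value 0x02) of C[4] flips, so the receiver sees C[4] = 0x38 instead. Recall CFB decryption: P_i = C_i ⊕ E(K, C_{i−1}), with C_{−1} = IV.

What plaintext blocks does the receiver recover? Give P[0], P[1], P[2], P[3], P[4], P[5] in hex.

Only C[4] changed, to 0x38. In CFB, a change in C_i flips the same bit in P_i and garbles P_{i+1}. Decrypting the received ciphertext:
P[0]: E(K, 0xD4) = 0xA1; 0x89 ⊕ 0xA1 = 0x28.
P[1]: E(K, 0x89) = 0xFC; 0x3B ⊕ 0xFC = 0xC7.
P[2]: E(K, 0x3B) = 0x4E; 0xFD ⊕ 0x4E = 0xB3.
P[3]: E(K, 0xFD) = 0x88; 0x7B ⊕ 0x88 = 0xF3.
P[4]: E(K, 0x7B) = 0x0E; 0x38 ⊕ 0x0E = 0x36.
P[5]: E(K, 0x38) = 0x4D; 0xF1 ⊕ 0x4D = 0xBC.
Blocks that differ from the original plaintext: P[4], P[5].

P[0] = 0x28, P[1] = 0xC7, P[2] = 0xB3, P[3] = 0xF3, P[4] = 0x36, P[5] = 0xBC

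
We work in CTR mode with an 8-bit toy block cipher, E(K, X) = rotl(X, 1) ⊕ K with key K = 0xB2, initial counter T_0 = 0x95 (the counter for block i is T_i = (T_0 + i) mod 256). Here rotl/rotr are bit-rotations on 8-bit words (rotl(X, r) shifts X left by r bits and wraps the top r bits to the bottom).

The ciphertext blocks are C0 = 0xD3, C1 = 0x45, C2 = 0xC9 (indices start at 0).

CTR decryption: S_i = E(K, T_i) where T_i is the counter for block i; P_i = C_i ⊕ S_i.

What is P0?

P0 = 0x4A

P0: T = 0x95, S = E(K, T) = 0x99; 0xD3 ⊕ 0x99 = 0x4A.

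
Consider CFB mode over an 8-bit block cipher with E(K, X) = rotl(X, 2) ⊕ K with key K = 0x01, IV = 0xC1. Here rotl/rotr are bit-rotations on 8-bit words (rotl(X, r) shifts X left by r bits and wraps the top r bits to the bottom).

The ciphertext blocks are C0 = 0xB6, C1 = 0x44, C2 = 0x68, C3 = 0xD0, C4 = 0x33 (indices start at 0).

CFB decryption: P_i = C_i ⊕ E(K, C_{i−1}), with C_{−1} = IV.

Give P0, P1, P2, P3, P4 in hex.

P0 = 0xB0, P1 = 0x9F, P2 = 0x78, P3 = 0x70, P4 = 0x71

P0: E(K, 0xC1) = 0x06; 0xB6 ⊕ 0x06 = 0xB0.
P1: E(K, 0xB6) = 0xDB; 0x44 ⊕ 0xDB = 0x9F.
P2: E(K, 0x44) = 0x10; 0x68 ⊕ 0x10 = 0x78.
P3: E(K, 0x68) = 0xA0; 0xD0 ⊕ 0xA0 = 0x70.
P4: E(K, 0xD0) = 0x42; 0x33 ⊕ 0x42 = 0x71.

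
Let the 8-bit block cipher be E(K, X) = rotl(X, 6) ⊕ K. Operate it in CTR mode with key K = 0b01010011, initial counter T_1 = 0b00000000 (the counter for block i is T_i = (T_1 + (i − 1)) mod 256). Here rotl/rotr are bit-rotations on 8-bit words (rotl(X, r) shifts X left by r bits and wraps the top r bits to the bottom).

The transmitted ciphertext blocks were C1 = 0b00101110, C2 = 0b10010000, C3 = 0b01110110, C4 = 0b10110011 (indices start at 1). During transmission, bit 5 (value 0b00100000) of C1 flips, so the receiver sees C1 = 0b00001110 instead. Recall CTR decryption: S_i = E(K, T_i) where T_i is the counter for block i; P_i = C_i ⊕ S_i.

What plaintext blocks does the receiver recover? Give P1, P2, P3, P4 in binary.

Only C1 changed, to 0b00001110. In CTR, a change in C_i flips the same bit in P_i only; the keystream is unaffected. Decrypting the received ciphertext:
P1: T = 0b00000000, S = E(K, T) = 0b01010011; 0b00001110 ⊕ 0b01010011 = 0b01011101.
P2: T = 0b00000001, S = E(K, T) = 0b00010011; 0b10010000 ⊕ 0b00010011 = 0b10000011.
P3: T = 0b00000010, S = E(K, T) = 0b11010011; 0b01110110 ⊕ 0b11010011 = 0b10100101.
P4: T = 0b00000011, S = E(K, T) = 0b10010011; 0b10110011 ⊕ 0b10010011 = 0b00100000.
Blocks that differ from the original plaintext: P1.

P1 = 0b01011101, P2 = 0b10000011, P3 = 0b10100101, P4 = 0b00100000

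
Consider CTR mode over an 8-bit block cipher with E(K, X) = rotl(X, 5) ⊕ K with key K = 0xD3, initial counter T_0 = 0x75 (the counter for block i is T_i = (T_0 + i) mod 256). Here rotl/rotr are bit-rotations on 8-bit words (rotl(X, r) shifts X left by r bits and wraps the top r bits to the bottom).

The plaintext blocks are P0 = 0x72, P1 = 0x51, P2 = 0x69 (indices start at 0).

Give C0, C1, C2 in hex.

C0 = 0x0F, C1 = 0x4C, C2 = 0x54

CTR encryption: S_i = E(K, T_i) where T_i is the counter for block i; C_i = P_i ⊕ S_i.
C0: T = 0x75, S = E(K, T) = 0x7D; 0x72 ⊕ 0x7D = 0x0F.
C1: T = 0x76, S = E(K, T) = 0x1D; 0x51 ⊕ 0x1D = 0x4C.
C2: T = 0x77, S = E(K, T) = 0x3D; 0x69 ⊕ 0x3D = 0x54.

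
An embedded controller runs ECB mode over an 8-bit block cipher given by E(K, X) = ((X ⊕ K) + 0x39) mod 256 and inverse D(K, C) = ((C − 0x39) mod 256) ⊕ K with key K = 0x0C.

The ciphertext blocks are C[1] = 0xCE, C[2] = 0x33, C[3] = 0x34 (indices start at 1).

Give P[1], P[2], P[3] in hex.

P[1] = 0x99, P[2] = 0xF6, P[3] = 0xF7

ECB decryption: P_i = D(K, C_i).
P[1]: D(K, 0xCE) = 0x99.
P[2]: D(K, 0x33) = 0xF6.
P[3]: D(K, 0x34) = 0xF7.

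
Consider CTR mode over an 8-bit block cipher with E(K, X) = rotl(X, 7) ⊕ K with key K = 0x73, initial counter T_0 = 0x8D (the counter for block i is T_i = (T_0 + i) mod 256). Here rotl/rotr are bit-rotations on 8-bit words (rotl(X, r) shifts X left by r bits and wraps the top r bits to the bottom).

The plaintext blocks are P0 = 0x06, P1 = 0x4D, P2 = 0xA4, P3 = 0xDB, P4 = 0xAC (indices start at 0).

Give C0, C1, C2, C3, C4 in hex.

C0 = 0xB3, C1 = 0x79, C2 = 0x10, C3 = 0xE0, C4 = 0x17

CTR encryption: S_i = E(K, T_i) where T_i is the counter for block i; C_i = P_i ⊕ S_i.
C0: T = 0x8D, S = E(K, T) = 0xB5; 0x06 ⊕ 0xB5 = 0xB3.
C1: T = 0x8E, S = E(K, T) = 0x34; 0x4D ⊕ 0x34 = 0x79.
C2: T = 0x8F, S = E(K, T) = 0xB4; 0xA4 ⊕ 0xB4 = 0x10.
C3: T = 0x90, S = E(K, T) = 0x3B; 0xDB ⊕ 0x3B = 0xE0.
C4: T = 0x91, S = E(K, T) = 0xBB; 0xAC ⊕ 0xBB = 0x17.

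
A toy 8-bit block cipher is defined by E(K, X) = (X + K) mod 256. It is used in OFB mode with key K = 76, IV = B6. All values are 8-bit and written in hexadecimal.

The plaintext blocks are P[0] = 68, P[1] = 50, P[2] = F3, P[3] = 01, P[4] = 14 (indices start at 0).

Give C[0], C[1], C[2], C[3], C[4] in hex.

OFB encryption: S_i = E(K, S_{i−1}) with S_{−1} = IV; C_i = P_i ⊕ S_i.
C[0]: S = E(K, B6) = 2C; 68 ⊕ 2C = 44.
C[1]: S = E(K, 2C) = A2; 50 ⊕ A2 = F2.
C[2]: S = E(K, A2) = 18; F3 ⊕ 18 = EB.
C[3]: S = E(K, 18) = 8E; 01 ⊕ 8E = 8F.
C[4]: S = E(K, 8E) = 04; 14 ⊕ 04 = 10.

C[0] = 44, C[1] = F2, C[2] = EB, C[3] = 8F, C[4] = 10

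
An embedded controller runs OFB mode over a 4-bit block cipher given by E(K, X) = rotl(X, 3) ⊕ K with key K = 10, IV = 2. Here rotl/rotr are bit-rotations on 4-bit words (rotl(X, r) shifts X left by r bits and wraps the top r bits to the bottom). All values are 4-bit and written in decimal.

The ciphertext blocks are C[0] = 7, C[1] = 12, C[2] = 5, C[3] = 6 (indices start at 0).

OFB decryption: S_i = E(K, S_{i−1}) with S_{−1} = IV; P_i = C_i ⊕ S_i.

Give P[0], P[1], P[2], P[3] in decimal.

P[0] = 12, P[1] = 11, P[2] = 4, P[3] = 4

P[0]: S = E(K, 2) = 11; 7 ⊕ 11 = 12.
P[1]: S = E(K, 11) = 7; 12 ⊕ 7 = 11.
P[2]: S = E(K, 7) = 1; 5 ⊕ 1 = 4.
P[3]: S = E(K, 1) = 2; 6 ⊕ 2 = 4.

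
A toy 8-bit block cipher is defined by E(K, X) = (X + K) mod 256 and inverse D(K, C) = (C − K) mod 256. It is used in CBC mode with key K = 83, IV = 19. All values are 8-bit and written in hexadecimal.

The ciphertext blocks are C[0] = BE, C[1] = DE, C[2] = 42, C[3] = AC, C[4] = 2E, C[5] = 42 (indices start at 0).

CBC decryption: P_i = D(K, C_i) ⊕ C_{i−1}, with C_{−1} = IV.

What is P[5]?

P[5]: D(K, 42) = BF; BF ⊕ 2E = 91.

P[5] = 91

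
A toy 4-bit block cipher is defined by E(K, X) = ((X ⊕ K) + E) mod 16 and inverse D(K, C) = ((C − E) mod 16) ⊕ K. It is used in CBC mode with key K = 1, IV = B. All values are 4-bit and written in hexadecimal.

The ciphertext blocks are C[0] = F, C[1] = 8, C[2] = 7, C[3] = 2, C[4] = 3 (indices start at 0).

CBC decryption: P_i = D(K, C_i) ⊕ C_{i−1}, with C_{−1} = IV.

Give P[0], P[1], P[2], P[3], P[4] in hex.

P[0]: D(K, F) = 0; 0 ⊕ B = B.
P[1]: D(K, 8) = B; B ⊕ F = 4.
P[2]: D(K, 7) = 8; 8 ⊕ 8 = 0.
P[3]: D(K, 2) = 5; 5 ⊕ 7 = 2.
P[4]: D(K, 3) = 4; 4 ⊕ 2 = 6.

P[0] = B, P[1] = 4, P[2] = 0, P[3] = 2, P[4] = 6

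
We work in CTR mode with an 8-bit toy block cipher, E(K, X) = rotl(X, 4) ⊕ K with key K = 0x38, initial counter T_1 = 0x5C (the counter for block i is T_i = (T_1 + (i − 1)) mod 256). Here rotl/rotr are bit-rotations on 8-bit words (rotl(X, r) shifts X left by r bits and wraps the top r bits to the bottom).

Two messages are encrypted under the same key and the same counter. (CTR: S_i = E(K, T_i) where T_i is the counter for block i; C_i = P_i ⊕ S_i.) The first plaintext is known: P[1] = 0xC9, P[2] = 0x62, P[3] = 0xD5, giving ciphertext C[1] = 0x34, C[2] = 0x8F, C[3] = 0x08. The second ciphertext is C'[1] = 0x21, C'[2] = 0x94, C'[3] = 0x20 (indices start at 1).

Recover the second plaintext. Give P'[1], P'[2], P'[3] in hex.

P'[1] = 0xDC, P'[2] = 0x79, P'[3] = 0xFD

In CTR with a reused counter, both messages share the same keystream S_i, so C_i ⊕ C'_i = P_i ⊕ P'_i and thus P'_i = P_i ⊕ C_i ⊕ C'_i.
P'[1]: 0xC9 ⊕ 0x34 ⊕ 0x21 = 0xDC.
P'[2]: 0x62 ⊕ 0x8F ⊕ 0x94 = 0x79.
P'[3]: 0xD5 ⊕ 0x08 ⊕ 0x20 = 0xFD.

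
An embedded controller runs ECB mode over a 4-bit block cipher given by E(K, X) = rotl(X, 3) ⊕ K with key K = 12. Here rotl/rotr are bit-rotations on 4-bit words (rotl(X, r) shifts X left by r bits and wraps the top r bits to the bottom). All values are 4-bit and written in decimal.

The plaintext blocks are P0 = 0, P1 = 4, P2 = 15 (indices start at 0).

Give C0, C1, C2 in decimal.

ECB encryption: C_i = E(K, P_i).
C0: E(K, 0) = 12.
C1: E(K, 4) = 14.
C2: E(K, 15) = 3.

C0 = 12, C1 = 14, C2 = 3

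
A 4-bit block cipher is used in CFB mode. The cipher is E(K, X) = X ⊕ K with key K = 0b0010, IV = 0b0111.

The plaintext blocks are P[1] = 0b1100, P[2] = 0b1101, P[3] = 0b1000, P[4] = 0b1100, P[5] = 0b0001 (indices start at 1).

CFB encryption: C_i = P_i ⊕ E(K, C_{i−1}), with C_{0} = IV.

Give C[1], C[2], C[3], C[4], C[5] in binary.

C[1] = 0b1001, C[2] = 0b0110, C[3] = 0b1100, C[4] = 0b0010, C[5] = 0b0001

C[1]: E(K, 0b0111) = 0b0101; 0b1100 ⊕ 0b0101 = 0b1001.
C[2]: E(K, 0b1001) = 0b1011; 0b1101 ⊕ 0b1011 = 0b0110.
C[3]: E(K, 0b0110) = 0b0100; 0b1000 ⊕ 0b0100 = 0b1100.
C[4]: E(K, 0b1100) = 0b1110; 0b1100 ⊕ 0b1110 = 0b0010.
C[5]: E(K, 0b0010) = 0b0000; 0b0001 ⊕ 0b0000 = 0b0001.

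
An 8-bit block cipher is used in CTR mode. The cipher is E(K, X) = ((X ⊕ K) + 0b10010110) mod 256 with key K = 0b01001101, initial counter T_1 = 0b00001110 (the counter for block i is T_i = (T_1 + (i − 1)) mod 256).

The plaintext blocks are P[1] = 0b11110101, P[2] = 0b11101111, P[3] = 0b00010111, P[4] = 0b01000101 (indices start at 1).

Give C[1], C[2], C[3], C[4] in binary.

CTR encryption: S_i = E(K, T_i) where T_i is the counter for block i; C_i = P_i ⊕ S_i.
C[1]: T = 0b00001110, S = E(K, T) = 0b11011001; 0b11110101 ⊕ 0b11011001 = 0b00101100.
C[2]: T = 0b00001111, S = E(K, T) = 0b11011000; 0b11101111 ⊕ 0b11011000 = 0b00110111.
C[3]: T = 0b00010000, S = E(K, T) = 0b11110011; 0b00010111 ⊕ 0b11110011 = 0b11100100.
C[4]: T = 0b00010001, S = E(K, T) = 0b11110010; 0b01000101 ⊕ 0b11110010 = 0b10110111.

C[1] = 0b00101100, C[2] = 0b00110111, C[3] = 0b11100100, C[4] = 0b10110111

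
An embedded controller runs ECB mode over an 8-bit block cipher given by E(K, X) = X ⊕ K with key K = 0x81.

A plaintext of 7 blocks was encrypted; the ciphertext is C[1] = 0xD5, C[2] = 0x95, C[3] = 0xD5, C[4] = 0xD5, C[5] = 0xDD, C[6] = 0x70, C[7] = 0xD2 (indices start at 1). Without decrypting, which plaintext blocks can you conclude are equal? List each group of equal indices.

P[1] = P[3] = P[4]

ECB encrypts each block independently with the same key, so equal ciphertext blocks imply equal plaintext blocks.
C[1] = C[3] = C[4] = 0xD5, so P[1] = P[3] = P[4].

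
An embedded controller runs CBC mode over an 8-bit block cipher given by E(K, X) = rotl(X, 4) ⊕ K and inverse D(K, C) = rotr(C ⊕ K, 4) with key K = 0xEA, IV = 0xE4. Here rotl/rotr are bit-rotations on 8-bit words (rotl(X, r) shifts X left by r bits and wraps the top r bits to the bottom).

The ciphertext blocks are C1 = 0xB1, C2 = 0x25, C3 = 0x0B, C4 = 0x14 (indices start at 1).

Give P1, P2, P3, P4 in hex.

CBC decryption: P_i = D(K, C_i) ⊕ C_{i−1}, with C_{0} = IV.
P1: D(K, 0xB1) = 0xB5; 0xB5 ⊕ 0xE4 = 0x51.
P2: D(K, 0x25) = 0xFC; 0xFC ⊕ 0xB1 = 0x4D.
P3: D(K, 0x0B) = 0x1E; 0x1E ⊕ 0x25 = 0x3B.
P4: D(K, 0x14) = 0xEF; 0xEF ⊕ 0x0B = 0xE4.

P1 = 0x51, P2 = 0x4D, P3 = 0x3B, P4 = 0xE4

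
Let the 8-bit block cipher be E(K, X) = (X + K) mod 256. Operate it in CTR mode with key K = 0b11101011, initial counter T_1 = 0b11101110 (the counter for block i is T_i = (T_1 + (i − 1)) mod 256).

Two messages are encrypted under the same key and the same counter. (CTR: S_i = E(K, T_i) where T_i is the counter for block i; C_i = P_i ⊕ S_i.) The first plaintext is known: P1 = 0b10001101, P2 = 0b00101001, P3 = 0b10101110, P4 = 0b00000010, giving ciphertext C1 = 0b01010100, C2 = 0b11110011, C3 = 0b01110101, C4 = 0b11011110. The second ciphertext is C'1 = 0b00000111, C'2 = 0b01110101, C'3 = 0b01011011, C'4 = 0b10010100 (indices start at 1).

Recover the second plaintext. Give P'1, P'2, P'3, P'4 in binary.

In CTR with a reused counter, both messages share the same keystream S_i, so C_i ⊕ C'_i = P_i ⊕ P'_i and thus P'_i = P_i ⊕ C_i ⊕ C'_i.
P'1: 0b10001101 ⊕ 0b01010100 ⊕ 0b00000111 = 0b11011110.
P'2: 0b00101001 ⊕ 0b11110011 ⊕ 0b01110101 = 0b10101111.
P'3: 0b10101110 ⊕ 0b01110101 ⊕ 0b01011011 = 0b10000000.
P'4: 0b00000010 ⊕ 0b11011110 ⊕ 0b10010100 = 0b01001000.

P'1 = 0b11011110, P'2 = 0b10101111, P'3 = 0b10000000, P'4 = 0b01001000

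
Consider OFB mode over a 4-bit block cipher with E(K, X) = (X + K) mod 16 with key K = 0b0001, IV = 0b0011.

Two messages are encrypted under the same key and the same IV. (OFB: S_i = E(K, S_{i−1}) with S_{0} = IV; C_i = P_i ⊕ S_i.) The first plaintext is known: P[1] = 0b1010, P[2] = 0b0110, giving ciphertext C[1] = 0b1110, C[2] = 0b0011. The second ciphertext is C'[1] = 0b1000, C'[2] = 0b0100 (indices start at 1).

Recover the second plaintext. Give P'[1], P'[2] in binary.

P'[1] = 0b1100, P'[2] = 0b0001

In OFB with a reused IV, both messages share the same keystream S_i, so C_i ⊕ C'_i = P_i ⊕ P'_i and thus P'_i = P_i ⊕ C_i ⊕ C'_i.
P'[1]: 0b1010 ⊕ 0b1110 ⊕ 0b1000 = 0b1100.
P'[2]: 0b0110 ⊕ 0b0011 ⊕ 0b0100 = 0b0001.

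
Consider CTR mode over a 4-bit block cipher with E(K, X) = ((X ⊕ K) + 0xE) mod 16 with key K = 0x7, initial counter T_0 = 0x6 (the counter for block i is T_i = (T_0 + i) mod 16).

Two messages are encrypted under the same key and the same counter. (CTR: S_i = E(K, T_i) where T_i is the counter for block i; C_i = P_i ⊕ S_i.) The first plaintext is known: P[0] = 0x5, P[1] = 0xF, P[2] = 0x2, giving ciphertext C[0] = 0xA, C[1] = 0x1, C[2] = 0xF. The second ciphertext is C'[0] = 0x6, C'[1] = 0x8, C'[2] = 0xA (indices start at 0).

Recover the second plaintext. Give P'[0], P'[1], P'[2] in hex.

In CTR with a reused counter, both messages share the same keystream S_i, so C_i ⊕ C'_i = P_i ⊕ P'_i and thus P'_i = P_i ⊕ C_i ⊕ C'_i.
P'[0]: 0x5 ⊕ 0xA ⊕ 0x6 = 0x9.
P'[1]: 0xF ⊕ 0x1 ⊕ 0x8 = 0x6.
P'[2]: 0x2 ⊕ 0xF ⊕ 0xA = 0x7.

P'[0] = 0x9, P'[1] = 0x6, P'[2] = 0x7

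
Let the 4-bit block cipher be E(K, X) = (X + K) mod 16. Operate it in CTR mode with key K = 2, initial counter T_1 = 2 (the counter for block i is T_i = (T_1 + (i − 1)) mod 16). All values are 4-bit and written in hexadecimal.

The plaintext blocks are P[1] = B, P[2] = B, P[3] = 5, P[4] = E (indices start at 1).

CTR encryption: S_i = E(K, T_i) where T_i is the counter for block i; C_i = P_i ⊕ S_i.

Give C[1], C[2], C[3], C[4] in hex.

C[1]: T = 2, S = E(K, T) = 4; B ⊕ 4 = F.
C[2]: T = 3, S = E(K, T) = 5; B ⊕ 5 = E.
C[3]: T = 4, S = E(K, T) = 6; 5 ⊕ 6 = 3.
C[4]: T = 5, S = E(K, T) = 7; E ⊕ 7 = 9.

C[1] = F, C[2] = E, C[3] = 3, C[4] = 9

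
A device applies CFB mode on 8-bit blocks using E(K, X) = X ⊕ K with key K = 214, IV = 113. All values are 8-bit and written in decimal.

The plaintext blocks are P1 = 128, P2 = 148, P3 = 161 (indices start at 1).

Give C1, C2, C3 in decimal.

C1 = 39, C2 = 101, C3 = 18

CFB encryption: C_i = P_i ⊕ E(K, C_{i−1}), with C_{0} = IV.
C1: E(K, 113) = 167; 128 ⊕ 167 = 39.
C2: E(K, 39) = 241; 148 ⊕ 241 = 101.
C3: E(K, 101) = 179; 161 ⊕ 179 = 18.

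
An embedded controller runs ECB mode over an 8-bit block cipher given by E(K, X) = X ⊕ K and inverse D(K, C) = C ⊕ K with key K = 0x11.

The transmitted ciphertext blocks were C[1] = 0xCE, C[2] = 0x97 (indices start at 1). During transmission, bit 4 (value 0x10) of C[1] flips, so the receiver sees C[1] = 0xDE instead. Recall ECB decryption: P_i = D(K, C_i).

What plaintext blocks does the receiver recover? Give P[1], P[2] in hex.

Only C[1] changed, to 0xDE. In ECB, a change in C_i affects only P_i. Decrypting the received ciphertext:
P[1]: D(K, 0xDE) = 0xCF.
P[2]: D(K, 0x97) = 0x86.
Blocks that differ from the original plaintext: P[1].

P[1] = 0xCF, P[2] = 0x86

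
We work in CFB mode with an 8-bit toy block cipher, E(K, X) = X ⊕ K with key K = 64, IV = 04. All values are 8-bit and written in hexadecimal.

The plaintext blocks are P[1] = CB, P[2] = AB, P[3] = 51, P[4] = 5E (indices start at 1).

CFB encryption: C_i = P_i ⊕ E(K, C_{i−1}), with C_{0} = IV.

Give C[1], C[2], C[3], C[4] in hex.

C[1]: E(K, 04) = 60; CB ⊕ 60 = AB.
C[2]: E(K, AB) = CF; AB ⊕ CF = 64.
C[3]: E(K, 64) = 00; 51 ⊕ 00 = 51.
C[4]: E(K, 51) = 35; 5E ⊕ 35 = 6B.

C[1] = AB, C[2] = 64, C[3] = 51, C[4] = 6B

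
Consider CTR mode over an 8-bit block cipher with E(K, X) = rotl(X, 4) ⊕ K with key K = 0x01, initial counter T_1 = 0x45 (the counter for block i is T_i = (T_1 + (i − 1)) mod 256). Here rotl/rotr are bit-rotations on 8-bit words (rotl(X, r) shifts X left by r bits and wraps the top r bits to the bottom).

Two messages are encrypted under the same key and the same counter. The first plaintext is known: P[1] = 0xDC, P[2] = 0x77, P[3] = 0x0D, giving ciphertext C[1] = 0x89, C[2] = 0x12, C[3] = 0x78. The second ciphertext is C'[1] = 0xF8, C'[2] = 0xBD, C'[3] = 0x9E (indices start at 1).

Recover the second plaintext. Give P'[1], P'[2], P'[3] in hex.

In CTR with a reused counter, both messages share the same keystream S_i, so C_i ⊕ C'_i = P_i ⊕ P'_i and thus P'_i = P_i ⊕ C_i ⊕ C'_i.
P'[1]: 0xDC ⊕ 0x89 ⊕ 0xF8 = 0xAD.
P'[2]: 0x77 ⊕ 0x12 ⊕ 0xBD = 0xD8.
P'[3]: 0x0D ⊕ 0x78 ⊕ 0x9E = 0xEB.

P'[1] = 0xAD, P'[2] = 0xD8, P'[3] = 0xEB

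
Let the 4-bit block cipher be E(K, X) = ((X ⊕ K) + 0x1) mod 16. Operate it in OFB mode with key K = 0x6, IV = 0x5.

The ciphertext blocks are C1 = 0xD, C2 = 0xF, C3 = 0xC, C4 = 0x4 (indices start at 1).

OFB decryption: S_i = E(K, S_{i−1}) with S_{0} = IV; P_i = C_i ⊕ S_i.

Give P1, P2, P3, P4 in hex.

P1: S = E(K, 0x5) = 0x4; 0xD ⊕ 0x4 = 0x9.
P2: S = E(K, 0x4) = 0x3; 0xF ⊕ 0x3 = 0xC.
P3: S = E(K, 0x3) = 0x6; 0xC ⊕ 0x6 = 0xA.
P4: S = E(K, 0x6) = 0x1; 0x4 ⊕ 0x1 = 0x5.

P1 = 0x9, P2 = 0xC, P3 = 0xA, P4 = 0x5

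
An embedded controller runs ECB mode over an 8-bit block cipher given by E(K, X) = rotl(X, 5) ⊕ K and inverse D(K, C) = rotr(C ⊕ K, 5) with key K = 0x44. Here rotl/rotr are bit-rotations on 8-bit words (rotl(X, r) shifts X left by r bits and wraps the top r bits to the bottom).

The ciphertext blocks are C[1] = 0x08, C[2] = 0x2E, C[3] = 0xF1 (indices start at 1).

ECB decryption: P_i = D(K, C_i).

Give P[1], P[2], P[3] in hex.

P[1] = 0x62, P[2] = 0x53, P[3] = 0xAD

P[1]: D(K, 0x08) = 0x62.
P[2]: D(K, 0x2E) = 0x53.
P[3]: D(K, 0xF1) = 0xAD.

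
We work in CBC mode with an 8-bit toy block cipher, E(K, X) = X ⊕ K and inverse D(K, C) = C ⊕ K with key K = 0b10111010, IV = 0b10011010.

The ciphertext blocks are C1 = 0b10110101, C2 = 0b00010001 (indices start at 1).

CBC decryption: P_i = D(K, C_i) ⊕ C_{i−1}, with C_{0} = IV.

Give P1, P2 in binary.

P1 = 0b10010101, P2 = 0b00011110

P1: D(K, 0b10110101) = 0b00001111; 0b00001111 ⊕ 0b10011010 = 0b10010101.
P2: D(K, 0b00010001) = 0b10101011; 0b10101011 ⊕ 0b10110101 = 0b00011110.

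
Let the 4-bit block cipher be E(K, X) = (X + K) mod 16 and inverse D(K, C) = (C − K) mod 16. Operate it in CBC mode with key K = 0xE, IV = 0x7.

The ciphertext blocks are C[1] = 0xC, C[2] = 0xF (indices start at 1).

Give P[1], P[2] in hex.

CBC decryption: P_i = D(K, C_i) ⊕ C_{i−1}, with C_{0} = IV.
P[1]: D(K, 0xC) = 0xE; 0xE ⊕ 0x7 = 0x9.
P[2]: D(K, 0xF) = 0x1; 0x1 ⊕ 0xC = 0xD.

P[1] = 0x9, P[2] = 0xD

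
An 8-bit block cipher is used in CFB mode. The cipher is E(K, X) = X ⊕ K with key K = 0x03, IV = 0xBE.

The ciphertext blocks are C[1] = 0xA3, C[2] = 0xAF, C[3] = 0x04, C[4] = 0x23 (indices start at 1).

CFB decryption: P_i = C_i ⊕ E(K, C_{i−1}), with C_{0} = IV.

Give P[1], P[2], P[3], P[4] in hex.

P[1]: E(K, 0xBE) = 0xBD; 0xA3 ⊕ 0xBD = 0x1E.
P[2]: E(K, 0xA3) = 0xA0; 0xAF ⊕ 0xA0 = 0x0F.
P[3]: E(K, 0xAF) = 0xAC; 0x04 ⊕ 0xAC = 0xA8.
P[4]: E(K, 0x04) = 0x07; 0x23 ⊕ 0x07 = 0x24.

P[1] = 0x1E, P[2] = 0x0F, P[3] = 0xA8, P[4] = 0x24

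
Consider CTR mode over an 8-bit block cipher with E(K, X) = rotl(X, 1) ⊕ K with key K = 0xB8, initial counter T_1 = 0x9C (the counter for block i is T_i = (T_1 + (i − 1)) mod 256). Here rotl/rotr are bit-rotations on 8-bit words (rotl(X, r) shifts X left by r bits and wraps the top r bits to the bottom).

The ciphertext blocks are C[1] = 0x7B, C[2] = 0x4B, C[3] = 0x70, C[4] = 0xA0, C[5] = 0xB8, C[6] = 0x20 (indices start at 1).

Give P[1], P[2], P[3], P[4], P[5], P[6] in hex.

P[1] = 0xFA, P[2] = 0xC8, P[3] = 0xF5, P[4] = 0x27, P[5] = 0x41, P[6] = 0xDB

CTR decryption: S_i = E(K, T_i) where T_i is the counter for block i; P_i = C_i ⊕ S_i.
P[1]: T = 0x9C, S = E(K, T) = 0x81; 0x7B ⊕ 0x81 = 0xFA.
P[2]: T = 0x9D, S = E(K, T) = 0x83; 0x4B ⊕ 0x83 = 0xC8.
P[3]: T = 0x9E, S = E(K, T) = 0x85; 0x70 ⊕ 0x85 = 0xF5.
P[4]: T = 0x9F, S = E(K, T) = 0x87; 0xA0 ⊕ 0x87 = 0x27.
P[5]: T = 0xA0, S = E(K, T) = 0xF9; 0xB8 ⊕ 0xF9 = 0x41.
P[6]: T = 0xA1, S = E(K, T) = 0xFB; 0x20 ⊕ 0xFB = 0xDB.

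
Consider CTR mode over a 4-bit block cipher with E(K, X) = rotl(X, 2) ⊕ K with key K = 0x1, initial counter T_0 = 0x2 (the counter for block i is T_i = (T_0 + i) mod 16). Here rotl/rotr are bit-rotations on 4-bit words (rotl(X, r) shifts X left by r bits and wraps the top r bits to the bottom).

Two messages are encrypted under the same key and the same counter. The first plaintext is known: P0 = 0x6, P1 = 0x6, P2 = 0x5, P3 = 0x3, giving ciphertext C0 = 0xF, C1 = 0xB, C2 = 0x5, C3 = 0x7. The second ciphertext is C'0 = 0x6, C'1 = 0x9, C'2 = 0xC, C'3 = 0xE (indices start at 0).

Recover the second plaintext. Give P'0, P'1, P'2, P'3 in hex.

P'0 = 0xF, P'1 = 0x4, P'2 = 0xC, P'3 = 0xA

In CTR with a reused counter, both messages share the same keystream S_i, so C_i ⊕ C'_i = P_i ⊕ P'_i and thus P'_i = P_i ⊕ C_i ⊕ C'_i.
P'0: 0x6 ⊕ 0xF ⊕ 0x6 = 0xF.
P'1: 0x6 ⊕ 0xB ⊕ 0x9 = 0x4.
P'2: 0x5 ⊕ 0x5 ⊕ 0xC = 0xC.
P'3: 0x3 ⊕ 0x7 ⊕ 0xE = 0xA.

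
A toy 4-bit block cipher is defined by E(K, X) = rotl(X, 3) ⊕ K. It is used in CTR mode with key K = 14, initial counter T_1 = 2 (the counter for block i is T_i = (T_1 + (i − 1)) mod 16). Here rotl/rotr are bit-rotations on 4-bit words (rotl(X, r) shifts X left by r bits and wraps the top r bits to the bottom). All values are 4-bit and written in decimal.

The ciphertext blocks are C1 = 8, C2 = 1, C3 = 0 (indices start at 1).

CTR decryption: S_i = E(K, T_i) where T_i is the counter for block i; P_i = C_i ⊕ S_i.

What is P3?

P3: T = 4, S = E(K, T) = 12; 0 ⊕ 12 = 12.

P3 = 12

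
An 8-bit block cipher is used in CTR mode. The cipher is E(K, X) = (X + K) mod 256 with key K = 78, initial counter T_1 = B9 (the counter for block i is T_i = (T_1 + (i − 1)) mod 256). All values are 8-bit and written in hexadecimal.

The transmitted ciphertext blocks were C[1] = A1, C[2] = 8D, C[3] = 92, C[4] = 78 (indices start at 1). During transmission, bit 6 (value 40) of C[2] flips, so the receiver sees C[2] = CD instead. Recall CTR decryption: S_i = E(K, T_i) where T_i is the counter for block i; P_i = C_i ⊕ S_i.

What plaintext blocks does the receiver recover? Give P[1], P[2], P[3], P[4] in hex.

Only C[2] changed, to CD. In CTR, a change in C_i flips the same bit in P_i only; the keystream is unaffected. Decrypting the received ciphertext:
P[1]: T = B9, S = E(K, T) = 31; A1 ⊕ 31 = 90.
P[2]: T = BA, S = E(K, T) = 32; CD ⊕ 32 = FF.
P[3]: T = BB, S = E(K, T) = 33; 92 ⊕ 33 = A1.
P[4]: T = BC, S = E(K, T) = 34; 78 ⊕ 34 = 4C.
Blocks that differ from the original plaintext: P[2].

P[1] = 90, P[2] = FF, P[3] = A1, P[4] = 4C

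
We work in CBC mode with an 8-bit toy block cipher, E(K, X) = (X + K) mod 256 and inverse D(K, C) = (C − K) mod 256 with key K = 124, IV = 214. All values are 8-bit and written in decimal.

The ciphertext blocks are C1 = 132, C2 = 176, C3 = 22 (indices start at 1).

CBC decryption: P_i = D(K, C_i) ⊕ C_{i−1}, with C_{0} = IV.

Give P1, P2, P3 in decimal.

P1: D(K, 132) = 8; 8 ⊕ 214 = 222.
P2: D(K, 176) = 52; 52 ⊕ 132 = 176.
P3: D(K, 22) = 154; 154 ⊕ 176 = 42.

P1 = 222, P2 = 176, P3 = 42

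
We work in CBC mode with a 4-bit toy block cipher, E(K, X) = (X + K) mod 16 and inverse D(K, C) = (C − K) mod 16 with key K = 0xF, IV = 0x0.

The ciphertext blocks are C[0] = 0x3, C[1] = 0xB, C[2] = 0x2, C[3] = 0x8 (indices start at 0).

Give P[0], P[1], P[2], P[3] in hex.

CBC decryption: P_i = D(K, C_i) ⊕ C_{i−1}, with C_{−1} = IV.
P[0]: D(K, 0x3) = 0x4; 0x4 ⊕ 0x0 = 0x4.
P[1]: D(K, 0xB) = 0xC; 0xC ⊕ 0x3 = 0xF.
P[2]: D(K, 0x2) = 0x3; 0x3 ⊕ 0xB = 0x8.
P[3]: D(K, 0x8) = 0x9; 0x9 ⊕ 0x2 = 0xB.

P[0] = 0x4, P[1] = 0xF, P[2] = 0x8, P[3] = 0xB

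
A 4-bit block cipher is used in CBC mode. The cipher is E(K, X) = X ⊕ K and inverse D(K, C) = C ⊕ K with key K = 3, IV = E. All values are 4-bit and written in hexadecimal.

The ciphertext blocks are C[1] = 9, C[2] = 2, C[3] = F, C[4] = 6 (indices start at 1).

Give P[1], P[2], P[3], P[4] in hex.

CBC decryption: P_i = D(K, C_i) ⊕ C_{i−1}, with C_{0} = IV.
P[1]: D(K, 9) = A; A ⊕ E = 4.
P[2]: D(K, 2) = 1; 1 ⊕ 9 = 8.
P[3]: D(K, F) = C; C ⊕ 2 = E.
P[4]: D(K, 6) = 5; 5 ⊕ F = A.

P[1] = 4, P[2] = 8, P[3] = E, P[4] = A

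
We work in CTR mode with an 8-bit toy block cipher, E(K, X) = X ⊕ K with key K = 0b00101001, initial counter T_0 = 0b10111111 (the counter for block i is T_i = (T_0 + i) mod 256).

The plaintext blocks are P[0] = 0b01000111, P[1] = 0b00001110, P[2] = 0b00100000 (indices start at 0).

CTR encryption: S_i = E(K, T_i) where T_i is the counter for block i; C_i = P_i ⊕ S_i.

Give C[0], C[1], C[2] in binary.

C[0]: T = 0b10111111, S = E(K, T) = 0b10010110; 0b01000111 ⊕ 0b10010110 = 0b11010001.
C[1]: T = 0b11000000, S = E(K, T) = 0b11101001; 0b00001110 ⊕ 0b11101001 = 0b11100111.
C[2]: T = 0b11000001, S = E(K, T) = 0b11101000; 0b00100000 ⊕ 0b11101000 = 0b11001000.

C[0] = 0b11010001, C[1] = 0b11100111, C[2] = 0b11001000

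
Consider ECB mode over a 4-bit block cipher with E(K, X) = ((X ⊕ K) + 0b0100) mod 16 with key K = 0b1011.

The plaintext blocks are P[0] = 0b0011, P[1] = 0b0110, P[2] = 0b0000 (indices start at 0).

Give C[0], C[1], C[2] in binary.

C[0] = 0b1100, C[1] = 0b0001, C[2] = 0b1111

ECB encryption: C_i = E(K, P_i).
C[0]: E(K, 0b0011) = 0b1100.
C[1]: E(K, 0b0110) = 0b0001.
C[2]: E(K, 0b0000) = 0b1111.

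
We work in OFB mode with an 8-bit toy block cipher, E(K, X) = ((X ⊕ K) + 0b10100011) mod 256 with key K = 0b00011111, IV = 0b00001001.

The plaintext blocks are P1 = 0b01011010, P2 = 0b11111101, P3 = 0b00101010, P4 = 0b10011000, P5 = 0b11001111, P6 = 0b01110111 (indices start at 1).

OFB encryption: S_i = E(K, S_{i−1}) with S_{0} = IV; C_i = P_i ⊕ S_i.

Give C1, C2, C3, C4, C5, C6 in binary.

C1 = 0b11100011, C2 = 0b10110100, C3 = 0b11010011, C4 = 0b00010001, C5 = 0b11110110, C6 = 0b10111110

C1: S = E(K, 0b00001001) = 0b10111001; 0b01011010 ⊕ 0b10111001 = 0b11100011.
C2: S = E(K, 0b10111001) = 0b01001001; 0b11111101 ⊕ 0b01001001 = 0b10110100.
C3: S = E(K, 0b01001001) = 0b11111001; 0b00101010 ⊕ 0b11111001 = 0b11010011.
C4: S = E(K, 0b11111001) = 0b10001001; 0b10011000 ⊕ 0b10001001 = 0b00010001.
C5: S = E(K, 0b10001001) = 0b00111001; 0b11001111 ⊕ 0b00111001 = 0b11110110.
C6: S = E(K, 0b00111001) = 0b11001001; 0b01110111 ⊕ 0b11001001 = 0b10111110.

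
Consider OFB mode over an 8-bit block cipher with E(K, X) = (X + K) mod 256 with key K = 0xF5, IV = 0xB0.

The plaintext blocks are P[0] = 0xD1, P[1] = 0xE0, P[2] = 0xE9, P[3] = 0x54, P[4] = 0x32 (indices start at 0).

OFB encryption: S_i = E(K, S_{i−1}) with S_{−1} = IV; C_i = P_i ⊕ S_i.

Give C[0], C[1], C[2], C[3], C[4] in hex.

C[0] = 0x74, C[1] = 0x7A, C[2] = 0x66, C[3] = 0xD0, C[4] = 0x4B

C[0]: S = E(K, 0xB0) = 0xA5; 0xD1 ⊕ 0xA5 = 0x74.
C[1]: S = E(K, 0xA5) = 0x9A; 0xE0 ⊕ 0x9A = 0x7A.
C[2]: S = E(K, 0x9A) = 0x8F; 0xE9 ⊕ 0x8F = 0x66.
C[3]: S = E(K, 0x8F) = 0x84; 0x54 ⊕ 0x84 = 0xD0.
C[4]: S = E(K, 0x84) = 0x79; 0x32 ⊕ 0x79 = 0x4B.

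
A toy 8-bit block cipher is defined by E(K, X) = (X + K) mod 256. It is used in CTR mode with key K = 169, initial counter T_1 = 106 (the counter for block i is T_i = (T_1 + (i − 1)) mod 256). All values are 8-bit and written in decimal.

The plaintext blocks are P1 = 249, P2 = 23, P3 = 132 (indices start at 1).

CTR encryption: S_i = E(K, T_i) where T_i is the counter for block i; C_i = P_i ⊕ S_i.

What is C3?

C1: T = 106, S = E(K, T) = 19; 249 ⊕ 19 = 234.
C2: T = 107, S = E(K, T) = 20; 23 ⊕ 20 = 3.
C3: T = 108, S = E(K, T) = 21; 132 ⊕ 21 = 145.

C3 = 145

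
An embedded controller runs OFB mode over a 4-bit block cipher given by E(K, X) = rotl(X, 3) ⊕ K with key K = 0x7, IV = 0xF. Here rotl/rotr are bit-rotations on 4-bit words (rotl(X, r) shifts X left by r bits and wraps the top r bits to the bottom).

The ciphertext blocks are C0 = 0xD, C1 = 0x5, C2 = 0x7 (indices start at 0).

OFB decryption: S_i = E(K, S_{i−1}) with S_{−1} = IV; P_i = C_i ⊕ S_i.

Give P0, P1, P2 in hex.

P0: S = E(K, 0xF) = 0x8; 0xD ⊕ 0x8 = 0x5.
P1: S = E(K, 0x8) = 0x3; 0x5 ⊕ 0x3 = 0x6.
P2: S = E(K, 0x3) = 0xE; 0x7 ⊕ 0xE = 0x9.

P0 = 0x5, P1 = 0x6, P2 = 0x9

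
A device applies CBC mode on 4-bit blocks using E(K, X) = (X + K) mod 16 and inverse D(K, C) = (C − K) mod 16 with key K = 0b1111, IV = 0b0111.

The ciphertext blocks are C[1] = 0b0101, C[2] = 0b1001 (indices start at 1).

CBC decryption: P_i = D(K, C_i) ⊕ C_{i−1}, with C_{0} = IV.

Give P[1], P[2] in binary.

P[1]: D(K, 0b0101) = 0b0110; 0b0110 ⊕ 0b0111 = 0b0001.
P[2]: D(K, 0b1001) = 0b1010; 0b1010 ⊕ 0b0101 = 0b1111.

P[1] = 0b0001, P[2] = 0b1111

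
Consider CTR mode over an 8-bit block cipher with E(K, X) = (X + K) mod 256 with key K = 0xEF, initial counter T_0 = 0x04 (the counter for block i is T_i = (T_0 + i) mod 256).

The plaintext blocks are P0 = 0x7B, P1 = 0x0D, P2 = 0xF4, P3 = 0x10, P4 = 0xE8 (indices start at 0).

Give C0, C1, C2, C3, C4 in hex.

C0 = 0x88, C1 = 0xF9, C2 = 0x01, C3 = 0xE6, C4 = 0x1F

CTR encryption: S_i = E(K, T_i) where T_i is the counter for block i; C_i = P_i ⊕ S_i.
C0: T = 0x04, S = E(K, T) = 0xF3; 0x7B ⊕ 0xF3 = 0x88.
C1: T = 0x05, S = E(K, T) = 0xF4; 0x0D ⊕ 0xF4 = 0xF9.
C2: T = 0x06, S = E(K, T) = 0xF5; 0xF4 ⊕ 0xF5 = 0x01.
C3: T = 0x07, S = E(K, T) = 0xF6; 0x10 ⊕ 0xF6 = 0xE6.
C4: T = 0x08, S = E(K, T) = 0xF7; 0xE8 ⊕ 0xF7 = 0x1F.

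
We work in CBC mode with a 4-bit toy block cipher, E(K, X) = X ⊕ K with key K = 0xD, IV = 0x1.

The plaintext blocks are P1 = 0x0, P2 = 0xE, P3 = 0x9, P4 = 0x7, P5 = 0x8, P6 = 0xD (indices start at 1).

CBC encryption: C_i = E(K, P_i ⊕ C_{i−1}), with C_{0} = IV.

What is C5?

C5 = 0x4

C1: P1 ⊕ 0x1 = 0x1; E(K, 0x1) = 0xC.
C2: P2 ⊕ 0xC = 0x2; E(K, 0x2) = 0xF.
C3: P3 ⊕ 0xF = 0x6; E(K, 0x6) = 0xB.
C4: P4 ⊕ 0xB = 0xC; E(K, 0xC) = 0x1.
C5: P5 ⊕ 0x1 = 0x9; E(K, 0x9) = 0x4.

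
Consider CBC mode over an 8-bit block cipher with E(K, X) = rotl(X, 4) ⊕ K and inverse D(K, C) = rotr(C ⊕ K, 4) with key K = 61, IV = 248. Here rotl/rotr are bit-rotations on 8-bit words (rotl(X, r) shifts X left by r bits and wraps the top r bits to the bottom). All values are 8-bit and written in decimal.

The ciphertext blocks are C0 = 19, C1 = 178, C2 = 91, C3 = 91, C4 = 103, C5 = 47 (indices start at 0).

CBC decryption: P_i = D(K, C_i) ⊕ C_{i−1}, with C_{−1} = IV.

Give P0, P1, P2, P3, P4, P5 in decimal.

P0: D(K, 19) = 226; 226 ⊕ 248 = 26.
P1: D(K, 178) = 248; 248 ⊕ 19 = 235.
P2: D(K, 91) = 102; 102 ⊕ 178 = 212.
P3: D(K, 91) = 102; 102 ⊕ 91 = 61.
P4: D(K, 103) = 165; 165 ⊕ 91 = 254.
P5: D(K, 47) = 33; 33 ⊕ 103 = 70.

P0 = 26, P1 = 235, P2 = 212, P3 = 61, P4 = 254, P5 = 70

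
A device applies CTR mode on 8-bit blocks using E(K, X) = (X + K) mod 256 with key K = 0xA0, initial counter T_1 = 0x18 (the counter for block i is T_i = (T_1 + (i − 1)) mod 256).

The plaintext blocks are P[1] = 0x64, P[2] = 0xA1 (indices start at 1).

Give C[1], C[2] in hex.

C[1] = 0xDC, C[2] = 0x18

CTR encryption: S_i = E(K, T_i) where T_i is the counter for block i; C_i = P_i ⊕ S_i.
C[1]: T = 0x18, S = E(K, T) = 0xB8; 0x64 ⊕ 0xB8 = 0xDC.
C[2]: T = 0x19, S = E(K, T) = 0xB9; 0xA1 ⊕ 0xB9 = 0x18.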